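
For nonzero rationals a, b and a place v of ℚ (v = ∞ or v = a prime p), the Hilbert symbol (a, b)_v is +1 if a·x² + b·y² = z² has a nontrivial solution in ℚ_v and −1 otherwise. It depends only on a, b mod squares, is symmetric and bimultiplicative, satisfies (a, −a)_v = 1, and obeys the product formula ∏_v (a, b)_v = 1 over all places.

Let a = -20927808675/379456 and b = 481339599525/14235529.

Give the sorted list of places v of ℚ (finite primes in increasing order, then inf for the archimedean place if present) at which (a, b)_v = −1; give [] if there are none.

[3, 47]

(a, b) ≡ (-175827, 4044021) mod (ℚ^×)²; places V = {2, 3, 5, 7, 11, 23, 29, 43, 47, ∞}.
(a,b)_43: α=1, u≡7; β=1, v≡10 (mod 43); (7|43)=-1, (10|43)=+1; sign (−1)^1·-1^1·+1^1 = +1.
(a,b)_7: α=-2, u≡5; β=-6, v≡4 (mod 7); (5|7)=-1, (4|7)=+1; sign (−1)^0·-1^-6·+1^-2 = +1.
(a,b)_3: α=3, u≡2; β=3, v≡2 (mod 3); (2|3)=-1, (2|3)=-1; sign (−1)^1·-1^3·-1^3 = -1.
(a,b)_29: α=1, u≡2; β=1, v≡17 (mod 29); (2|29)=-1, (17|29)=-1; sign (−1)^0·-1^1·-1^1 = +1.
(a,b)_47: α=1, u≡31; β=1, v≡13 (mod 47); (31|47)=-1, (13|47)=-1; sign (−1)^1·-1^1·-1^1 = -1.
(a,b)_∞: sgn(-175827)=−, sgn(4044021)=+, so +1.
(a,b)_5: α=2, u≡3; β=2, v≡4 (mod 5); (3|5)=-1, (4|5)=+1; sign (−1)^0·-1^2·+1^2 = +1.
(a,b)_11: α=-2, u≡7; β=-2, v≡1 (mod 11); (7|11)=-1, (1|11)=+1; sign (−1)^0·-1^-2·+1^-2 = +1.
(a,b)_23: α=2, u≡3; β=3, v≡17 (mod 23); (3|23)=+1, (17|23)=-1; sign (−1)^0·+1^3·-1^2 = +1.
(a,b)_2: α=-6, β=0; u≡5, v≡5 (mod 8); ε(u)ε(v)=0·0, αω(v)=-6·1, βω(u)=0·1; sum ≡ 0  ⇒  +1.
|Ram(-175827, 4044021)| = 2, even; anisotropic at {3, 47}.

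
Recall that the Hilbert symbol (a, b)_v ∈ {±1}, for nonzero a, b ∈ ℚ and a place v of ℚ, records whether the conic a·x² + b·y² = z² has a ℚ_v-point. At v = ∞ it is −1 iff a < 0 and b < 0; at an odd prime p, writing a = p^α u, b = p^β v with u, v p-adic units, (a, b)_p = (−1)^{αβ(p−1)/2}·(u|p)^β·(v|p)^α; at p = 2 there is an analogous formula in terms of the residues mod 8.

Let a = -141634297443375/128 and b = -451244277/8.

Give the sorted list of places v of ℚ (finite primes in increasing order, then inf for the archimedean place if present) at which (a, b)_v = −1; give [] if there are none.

[2, 11, 31, inf]

(a, b) ≡ (-1870, -11594) mod (ℚ^×)²; places V = {2, 3, 5, 11, 17, 31, ∞}.
(a,b)_17: α=1, u≡16; β=1, v≡13 (mod 17); (16|17)=+1, (13|17)=+1; sign (−1)^0·+1^1·+1^1 = +1.
(a,b)_31: α=4, u≡26; β=3, v≡17 (mod 31); (26|31)=-1, (17|31)=-1; sign (−1)^0·-1^3·-1^4 = -1.
(a,b)_∞: sgn(-1870)=−, sgn(-11594)=−, so -1.
(a,b)_3: α=8, u≡2; β=4, v≡1 (mod 3); (2|3)=-1, (1|3)=+1; sign (−1)^0·-1^4·+1^8 = +1.
(a,b)_5: α=3, u≡1; β=0, v≡1 (mod 5); (1|5)=+1, (1|5)=+1; sign (−1)^0·+1^0·+1^3 = +1.
(a,b)_11: α=1, u≡7; β=1, v≡2 (mod 11); (7|11)=-1, (2|11)=-1; sign (−1)^1·-1^1·-1^1 = -1.
(a,b)_2: α=-7, β=-3; u≡1, v≡3 (mod 8); ε(u)ε(v)=0·1, αω(v)=-7·1, βω(u)=-3·0; sum ≡ 1  ⇒  -1.
(-1870, -11594 / ℚ) ramifies at {2, 11, 31, ∞}: a division algebra.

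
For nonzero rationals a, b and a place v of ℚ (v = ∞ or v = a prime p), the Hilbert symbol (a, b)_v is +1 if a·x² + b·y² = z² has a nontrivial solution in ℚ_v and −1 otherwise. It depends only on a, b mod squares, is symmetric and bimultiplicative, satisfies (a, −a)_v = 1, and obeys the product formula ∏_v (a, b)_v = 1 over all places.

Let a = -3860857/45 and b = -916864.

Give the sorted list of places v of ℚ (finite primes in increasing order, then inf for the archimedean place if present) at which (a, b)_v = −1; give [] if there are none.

Mod squares: a ≡ -393965, b ≡ -14326. Check v ∈ {∞, 2, 3, 5, 7, 11, 13, 19, 29}.
v=29: a=29^1·(≡4), b=29^1·(≡23) mod 29; (4|29)=+1, (23|29)=+1; (−1)^{1·1·14}·(+1)^1·(+1)^1 = +1.
v=19: a=19^1·(≡3), b=19^1·(≡4) mod 19; (3|19)=-1, (4|19)=+1; (−1)^{1·1·9}·(-1)^1·(+1)^1 = +1.
v=13: a=13^1·(≡8), b=13^1·(≡10) mod 13; (8|13)=-1, (10|13)=+1; (−1)^{1·1·6}·(-1)^1·(+1)^1 = -1.
v=3: a=3^-2·(≡1), b=3^0·(≡2) mod 3; (1|3)=+1, (2|3)=-1; (−1)^{-2·0·1}·(+1)^0·(-1)^-2 = +1.
v=7: a=7^2·(≡2), b=7^0·(≡3) mod 7; (2|7)=+1, (3|7)=-1; (−1)^{2·0·3}·(+1)^0·(-1)^2 = +1.
v=11: a=11^1·(≡1), b=11^0·(≡8) mod 11; (1|11)=+1, (8|11)=-1; (−1)^{1·0·5}·(+1)^0·(-1)^1 = -1.
v=∞: -393965 < 0 and -14326 < 0  ⇒  (a,b)_∞ = -1.
v=5: a=5^-1·(≡2), b=5^0·(≡1) mod 5; (2|5)=-1, (1|5)=+1; (−1)^{-1·0·2}·(-1)^0·(+1)^-1 = +1.
v=2: v_2(a)=0, v_2(b)=7; units ≡ 3, 5 (mod 8); ε·ε+αω+βω = 1·0+0·1+7·1 ≡ 1  ⇒  (a,b)_2 = -1.
|Ram(-393965, -14326)| = 4, even; anisotropic at {2, 11, 13, ∞}.

[2, 11, 13, inf]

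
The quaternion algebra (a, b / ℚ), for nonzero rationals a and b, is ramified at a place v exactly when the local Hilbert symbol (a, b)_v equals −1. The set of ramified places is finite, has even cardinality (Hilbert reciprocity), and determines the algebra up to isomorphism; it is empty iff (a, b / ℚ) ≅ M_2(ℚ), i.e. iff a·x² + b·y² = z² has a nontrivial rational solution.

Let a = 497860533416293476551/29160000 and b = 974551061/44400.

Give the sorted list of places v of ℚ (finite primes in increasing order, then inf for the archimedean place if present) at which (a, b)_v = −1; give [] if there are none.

(a, b) ≡ (551, 3219) mod (ℚ^×)²; places V = {2, 3, 5, 11, 17, 19, 29, 31, 37, 41, ∞}.
(a,b)_17: α=2, u≡11; β=2, v≡14 (mod 17); (11|17)=-1, (14|17)=-1; sign (−1)^0·-1^2·-1^2 = +1.
(a,b)_41: α=4, u≡36; β=0, v≡40 (mod 41); (36|41)=+1, (40|41)=+1; sign (−1)^0·+1^0·+1^4 = +1.
(a,b)_∞: sgn(551)=+, sgn(3219)=+, so +1.
(a,b)_3: α=-6, u≡2; β=-1, v≡2 (mod 3); (2|3)=-1, (2|3)=-1; sign (−1)^0·-1^-1·-1^-6 = -1.
(a,b)_37: α=2, u≡12; β=-1, v≡2 (mod 37); (12|37)=+1, (2|37)=-1; sign (−1)^0·+1^-1·-1^2 = +1.
(a,b)_31: α=2, u≡13; β=2, v≡23 (mod 31); (13|31)=-1, (23|31)=-1; sign (−1)^0·-1^2·-1^2 = +1.
(a,b)_2: α=-6, β=-4; u≡7, v≡3 (mod 8); ε(u)ε(v)=1·1, αω(v)=-6·1, βω(u)=-4·0; sum ≡ 1  ⇒  -1.
(a,b)_5: α=-4, u≡1; β=-2, v≡1 (mod 5); (1|5)=+1, (1|5)=+1; sign (−1)^0·+1^-2·+1^-4 = +1.
(a,b)_11: α=0, u≡1; β=2, v≡10 (mod 11); (1|11)=+1, (10|11)=-1; sign (−1)^0·+1^2·-1^0 = +1.
(a,b)_19: α=1, u≡13; β=0, v≡12 (mod 19); (13|19)=-1, (12|19)=-1; sign (−1)^0·-1^0·-1^1 = -1.
(a,b)_29: α=3, u≡26; β=1, v≡9 (mod 29); (26|29)=-1, (9|29)=+1; sign (−1)^0·-1^1·+1^3 = -1.
|Ram(551, 3219)| = 4, even; anisotropic at {2, 3, 19, 29}.

[2, 3, 19, 29]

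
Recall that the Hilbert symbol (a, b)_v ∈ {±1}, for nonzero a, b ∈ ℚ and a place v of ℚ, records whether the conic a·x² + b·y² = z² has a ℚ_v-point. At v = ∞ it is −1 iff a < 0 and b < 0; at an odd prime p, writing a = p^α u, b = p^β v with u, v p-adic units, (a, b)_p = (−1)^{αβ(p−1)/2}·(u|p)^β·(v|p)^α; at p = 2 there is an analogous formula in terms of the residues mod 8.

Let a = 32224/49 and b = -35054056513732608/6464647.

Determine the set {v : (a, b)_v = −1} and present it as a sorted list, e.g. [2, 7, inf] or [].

[2, 7]

Mod squares: a ≡ 2014, b ≡ -2849. Check v ∈ {∞, 2, 3, 7, 11, 19, 31, 37, 53}.
v=53: a=53^1·(≡7), b=53^2·(≡52) mod 53; (7|53)=+1, (52|53)=+1; (−1)^{1·2·26}·(+1)^2·(+1)^1 = +1.
v=37: a=37^0·(≡9), b=37^1·(≡4) mod 37; (9|37)=+1, (4|37)=+1; (−1)^{0·1·18}·(+1)^1·(+1)^0 = +1.
v=3: a=3^0·(≡1), b=3^4·(≡1) mod 3; (1|3)=+1, (1|3)=+1; (−1)^{0·4·1}·(+1)^4·(+1)^0 = +1.
v=2: v_2(a)=5, v_2(b)=20; units ≡ 7, 7 (mod 8); ε·ε+αω+βω = 1·1+5·0+20·0 ≡ 1  ⇒  (a,b)_2 = -1.
v=31: a=31^0·(≡6), b=31^-4·(≡15) mod 31; (6|31)=-1, (15|31)=-1; (−1)^{0·-4·15}·(-1)^-4·(-1)^0 = +1.
v=11: a=11^0·(≡1), b=11^1·(≡9) mod 11; (1|11)=+1, (9|11)=+1; (−1)^{0·1·5}·(+1)^1·(+1)^0 = +1.
v=7: a=7^-2·(≡3), b=7^-1·(≡3) mod 7; (3|7)=-1, (3|7)=-1; (−1)^{-2·-1·3}·(-1)^-1·(-1)^-2 = -1.
v=∞: 2014 > 0 and -2849 < 0  ⇒  (a,b)_∞ = +1.
v=19: a=19^1·(≡16), b=19^2·(≡16) mod 19; (16|19)=+1, (16|19)=+1; (−1)^{1·2·9}·(+1)^2·(+1)^1 = +1.
Ram(2014, -2849) = {2, 7}; no ℚ_2-point on the conic.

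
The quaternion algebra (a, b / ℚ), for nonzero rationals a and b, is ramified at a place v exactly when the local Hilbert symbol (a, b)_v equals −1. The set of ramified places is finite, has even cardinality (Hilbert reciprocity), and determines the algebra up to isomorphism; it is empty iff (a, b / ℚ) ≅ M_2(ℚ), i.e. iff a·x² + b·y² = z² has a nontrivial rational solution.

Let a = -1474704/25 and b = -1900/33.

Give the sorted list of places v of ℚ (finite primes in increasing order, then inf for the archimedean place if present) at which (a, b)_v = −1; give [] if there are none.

[11, inf]

Mod squares: a ≡ -209, b ≡ -627. Check v ∈ {∞, 2, 3, 5, 7, 11, 19}.
v=5: a=5^-2·(≡1), b=5^2·(≡3) mod 5; (1|5)=+1, (3|5)=-1; (−1)^{-2·2·2}·(+1)^2·(-1)^-2 = +1.
v=∞: -209 < 0 and -627 < 0  ⇒  (a,b)_∞ = -1.
v=2: v_2(a)=4, v_2(b)=2; units ≡ 7, 5 (mod 8); ε·ε+αω+βω = 1·0+4·1+2·0 ≡ 0  ⇒  (a,b)_2 = +1.
v=11: a=11^1·(≡5), b=11^-1·(≡1) mod 11; (5|11)=+1, (1|11)=+1; (−1)^{1·-1·5}·(+1)^-1·(+1)^1 = -1.
v=7: a=7^2·(≡1), b=7^0·(≡5) mod 7; (1|7)=+1, (5|7)=-1; (−1)^{2·0·3}·(+1)^0·(-1)^2 = +1.
v=3: a=3^2·(≡1), b=3^-1·(≡1) mod 3; (1|3)=+1, (1|3)=+1; (−1)^{2·-1·1}·(+1)^-1·(+1)^2 = +1.
v=19: a=19^1·(≡3), b=19^1·(≡1) mod 19; (3|19)=-1, (1|19)=+1; (−1)^{1·1·9}·(-1)^1·(+1)^1 = +1.
|Ram(-209, -627)| = 2, even; anisotropic at {11, ∞}.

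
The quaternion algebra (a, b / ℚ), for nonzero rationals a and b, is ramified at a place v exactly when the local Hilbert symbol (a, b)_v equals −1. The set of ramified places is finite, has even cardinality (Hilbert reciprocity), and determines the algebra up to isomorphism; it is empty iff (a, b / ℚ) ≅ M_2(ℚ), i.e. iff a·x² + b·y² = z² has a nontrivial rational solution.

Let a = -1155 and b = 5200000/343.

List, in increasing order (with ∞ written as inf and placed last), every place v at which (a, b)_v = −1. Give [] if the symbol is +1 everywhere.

Mod squares: a ≡ -1155, b ≡ 910. Check v ∈ {∞, 2, 3, 5, 7, 11, 13}.
v=∞: -1155 < 0 and 910 > 0  ⇒  (a,b)_∞ = +1.
v=11: a=11^1·(≡5), b=11^0·(≡7) mod 11; (5|11)=+1, (7|11)=-1; (−1)^{1·0·5}·(+1)^0·(-1)^1 = -1.
v=13: a=13^0·(≡2), b=13^1·(≡11) mod 13; (2|13)=-1, (11|13)=-1; (−1)^{0·1·6}·(-1)^1·(-1)^0 = -1.
v=7: a=7^1·(≡3), b=7^-3·(≡1) mod 7; (3|7)=-1, (1|7)=+1; (−1)^{1·-3·3}·(-1)^-3·(+1)^1 = +1.
v=2: v_2(a)=0, v_2(b)=7; units ≡ 5, 7 (mod 8); ε·ε+αω+βω = 0·1+0·0+7·1 ≡ 1  ⇒  (a,b)_2 = -1.
v=5: a=5^1·(≡4), b=5^5·(≡3) mod 5; (4|5)=+1, (3|5)=-1; (−1)^{1·5·2}·(+1)^5·(-1)^1 = -1.
v=3: a=3^1·(≡2), b=3^0·(≡1) mod 3; (2|3)=-1, (1|3)=+1; (−1)^{1·0·1}·(-1)^0·(+1)^1 = +1.
Ram(-1155, 910) = {2, 5, 11, 13}; no ℚ_2-point on the conic.

[2, 5, 11, 13]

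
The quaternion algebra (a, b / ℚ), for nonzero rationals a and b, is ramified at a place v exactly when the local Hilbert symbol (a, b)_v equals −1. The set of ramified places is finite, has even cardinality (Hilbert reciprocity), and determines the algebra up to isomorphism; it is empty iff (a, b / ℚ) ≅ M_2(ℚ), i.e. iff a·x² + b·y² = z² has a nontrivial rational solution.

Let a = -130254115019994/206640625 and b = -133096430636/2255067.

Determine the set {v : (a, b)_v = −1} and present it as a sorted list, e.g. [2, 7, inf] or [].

(a, b) ≡ (-40426, -2553) mod (ℚ^×)²; places V = {2, 3, 5, 7, 13, 17, 23, 29, 37, 41, 53, ∞}.
(a,b)_37: α=0, u≡20; β=3, v≡31 (mod 37); (20|37)=-1, (31|37)=-1; sign (−1)^0·-1^3·-1^0 = -1.
(a,b)_13: α=0, u≡1; β=4, v≡11 (mod 13); (1|13)=+1, (11|13)=-1; sign (−1)^0·+1^4·-1^0 = +1.
(a,b)_5: α=-8, u≡4; β=0, v≡2 (mod 5); (4|5)=+1, (2|5)=-1; sign (−1)^0·+1^0·-1^-8 = +1.
(a,b)_29: α=1, u≡14; β=0, v≡13 (mod 29); (14|29)=-1, (13|29)=+1; sign (−1)^0·-1^0·+1^1 = +1.
(a,b)_23: α=-2, u≡12; β=1, v≡13 (mod 23); (12|23)=+1, (13|23)=+1; sign (−1)^0·+1^1·+1^-2 = +1.
(a,b)_3: α=4, u≡2; β=-3, v≡1 (mod 3); (2|3)=-1, (1|3)=+1; sign (−1)^0·-1^-3·+1^4 = -1.
(a,b)_7: α=2, u≡6; β=0, v≡2 (mod 7); (6|7)=-1, (2|7)=+1; sign (−1)^0·-1^0·+1^2 = +1.
(a,b)_∞: sgn(-40426)=−, sgn(-2553)=−, so -1.
(a,b)_41: α=1, u≡18; β=0, v≡13 (mod 41); (18|41)=+1, (13|41)=-1; sign (−1)^0·+1^0·-1^1 = -1.
(a,b)_17: α=3, u≡2; β=-4, v≡10 (mod 17); (2|17)=+1, (10|17)=-1; sign (−1)^0·+1^-4·-1^3 = -1.
(a,b)_53: α=2, u≡40; β=0, v≡11 (mod 53); (40|53)=+1, (11|53)=+1; sign (−1)^0·+1^0·+1^2 = +1.
(a,b)_2: α=1, β=2; u≡3, v≡7 (mod 8); ε(u)ε(v)=1·1, αω(v)=1·0, βω(u)=2·1; sum ≡ 1  ⇒  -1.
|Ram(-40426, -2553)| = 6, even; anisotropic at {2, 3, 17, 37, 41, ∞}.

[2, 3, 17, 37, 41, inf]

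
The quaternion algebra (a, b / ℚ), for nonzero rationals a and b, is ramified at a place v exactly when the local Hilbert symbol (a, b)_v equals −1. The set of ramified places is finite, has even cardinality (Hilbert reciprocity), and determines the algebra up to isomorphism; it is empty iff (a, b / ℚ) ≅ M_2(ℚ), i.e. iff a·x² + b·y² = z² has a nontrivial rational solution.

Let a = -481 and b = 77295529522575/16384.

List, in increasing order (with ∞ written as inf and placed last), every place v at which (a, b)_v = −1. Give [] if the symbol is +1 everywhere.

[2, 13]

(a, b) ≡ (-481, 3367) mod (ℚ^×)²; places V = {2, 3, 5, 7, 13, 37, ∞}.
(a,b)_2: α=0, β=-14; u≡7, v≡7 (mod 8); ε(u)ε(v)=1·1, αω(v)=0·0, βω(u)=-14·0; sum ≡ 1  ⇒  -1.
(a,b)_∞: sgn(-481)=−, sgn(3367)=+, so +1.
(a,b)_5: α=0, u≡4; β=2, v≡2 (mod 5); (4|5)=+1, (2|5)=-1; sign (−1)^0·+1^2·-1^0 = +1.
(a,b)_13: α=1, u≡2; β=3, v≡4 (mod 13); (2|13)=-1, (4|13)=+1; sign (−1)^0·-1^3·+1^1 = -1.
(a,b)_37: α=1, u≡24; β=3, v≡15 (mod 37); (24|37)=-1, (15|37)=-1; sign (−1)^0·-1^3·-1^1 = +1.
(a,b)_7: α=0, u≡2; β=3, v≡3 (mod 7); (2|7)=+1, (3|7)=-1; sign (−1)^0·+1^3·-1^0 = +1.
(a,b)_3: α=0, u≡2; β=4, v≡1 (mod 3); (2|3)=-1, (1|3)=+1; sign (−1)^0·-1^4·+1^0 = +1.
Ram(-481, 3367) = {2, 13}; no ℚ_2-point on the conic.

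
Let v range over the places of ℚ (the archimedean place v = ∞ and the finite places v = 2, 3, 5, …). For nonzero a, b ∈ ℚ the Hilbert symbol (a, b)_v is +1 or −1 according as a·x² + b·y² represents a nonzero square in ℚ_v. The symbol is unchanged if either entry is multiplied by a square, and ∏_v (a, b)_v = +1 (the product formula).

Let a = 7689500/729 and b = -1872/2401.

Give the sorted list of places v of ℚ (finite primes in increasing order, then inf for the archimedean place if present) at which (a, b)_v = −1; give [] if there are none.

[2, 5]

Mod squares: a ≡ 455, b ≡ -13. Check v ∈ {∞, 2, 3, 5, 7, 13}.
v=3: a=3^-6·(≡2), b=3^2·(≡2) mod 3; (2|3)=-1, (2|3)=-1; (−1)^{-6·2·1}·(-1)^2·(-1)^-6 = +1.
v=7: a=7^1·(≡4), b=7^-4·(≡4) mod 7; (4|7)=+1, (4|7)=+1; (−1)^{1·-4·3}·(+1)^-4·(+1)^1 = +1.
v=2: v_2(a)=2, v_2(b)=4; units ≡ 7, 3 (mod 8); ε·ε+αω+βω = 1·1+2·1+4·0 ≡ 1  ⇒  (a,b)_2 = -1.
v=13: a=13^3·(≡3), b=13^1·(≡10) mod 13; (3|13)=+1, (10|13)=+1; (−1)^{3·1·6}·(+1)^1·(+1)^3 = +1.
v=5: a=5^3·(≡4), b=5^0·(≡3) mod 5; (4|5)=+1, (3|5)=-1; (−1)^{3·0·2}·(+1)^0·(-1)^3 = -1.
v=∞: 455 > 0 and -13 < 0  ⇒  (a,b)_∞ = +1.
Ram(455, -13) = {2, 5}; no ℚ_2-point on the conic.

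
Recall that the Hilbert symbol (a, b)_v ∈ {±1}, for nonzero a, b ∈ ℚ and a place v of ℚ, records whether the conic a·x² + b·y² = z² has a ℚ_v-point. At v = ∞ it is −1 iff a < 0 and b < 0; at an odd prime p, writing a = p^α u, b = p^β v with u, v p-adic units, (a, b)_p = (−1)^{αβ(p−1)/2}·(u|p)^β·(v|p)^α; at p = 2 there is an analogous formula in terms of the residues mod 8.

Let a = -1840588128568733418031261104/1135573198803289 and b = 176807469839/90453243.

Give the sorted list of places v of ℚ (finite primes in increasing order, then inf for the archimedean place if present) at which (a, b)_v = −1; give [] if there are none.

Mod squares: a ≡ -11, b ≡ 93093. Check v ∈ {∞, 2, 3, 7, 11, 13, 17, 19, 31}.
v=3: a=3^8·(≡1), b=3^-1·(≡2) mod 3; (1|3)=+1, (2|3)=-1; (−1)^{8·-1·1}·(+1)^-1·(-1)^8 = +1.
v=13: a=13^2·(≡6), b=13^1·(≡7) mod 13; (6|13)=-1, (7|13)=-1; (−1)^{2·1·6}·(-1)^1·(-1)^2 = -1.
v=19: a=19^-6·(≡14), b=19^-2·(≡12) mod 19; (14|19)=-1, (12|19)=-1; (−1)^{-6·-2·9}·(-1)^-2·(-1)^-6 = +1.
v=7: a=7^8·(≡6), b=7^3·(≡6) mod 7; (6|7)=-1, (6|7)=-1; (−1)^{8·3·3}·(-1)^3·(-1)^8 = -1.
v=2: v_2(a)=4, v_2(b)=0; units ≡ 5, 5 (mod 8); ε·ε+αω+βω = 0·0+4·1+0·1 ≡ 0  ⇒  (a,b)_2 = +1.
v=11: a=11^7·(≡8), b=11^3·(≡1) mod 11; (8|11)=-1, (1|11)=+1; (−1)^{7·3·5}·(-1)^3·(+1)^7 = +1.
v=∞: -11 < 0 and 93093 > 0  ⇒  (a,b)_∞ = +1.
v=31: a=31^4·(≡25), b=31^3·(≡17) mod 31; (25|31)=+1, (17|31)=-1; (−1)^{4·3·15}·(+1)^3·(-1)^4 = +1.
v=17: a=17^-6·(≡14), b=17^-4·(≡16) mod 17; (14|17)=-1, (16|17)=+1; (−1)^{-6·-4·8}·(-1)^-4·(+1)^-6 = +1.
|Ram(-11, 93093)| = 2, even; anisotropic at {7, 13}.

[7, 13]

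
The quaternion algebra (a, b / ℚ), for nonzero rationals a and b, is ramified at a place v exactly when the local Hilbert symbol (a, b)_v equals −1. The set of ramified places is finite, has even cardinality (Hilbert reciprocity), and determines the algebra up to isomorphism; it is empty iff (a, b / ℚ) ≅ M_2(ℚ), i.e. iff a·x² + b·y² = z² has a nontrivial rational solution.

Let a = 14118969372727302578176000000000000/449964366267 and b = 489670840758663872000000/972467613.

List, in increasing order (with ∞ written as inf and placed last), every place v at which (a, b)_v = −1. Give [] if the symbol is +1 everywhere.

Mod squares: a ≡ 122322, b ≡ 99671. Check v ∈ {∞, 2, 3, 5, 7, 11, 13, 17, 19, 29, 31, 37, 41}.
v=37: a=37^3·(≡19), b=37^2·(≡3) mod 37; (19|37)=-1, (3|37)=+1; (−1)^{3·2·18}·(-1)^2·(+1)^3 = +1.
v=41: a=41^2·(≡34), b=41^1·(≡19) mod 41; (34|41)=-1, (19|41)=-1; (−1)^{2·1·20}·(-1)^1·(-1)^2 = -1.
v=5: a=5^12·(≡3), b=5^6·(≡1) mod 5; (3|5)=-1, (1|5)=+1; (−1)^{12·6·2}·(-1)^6·(+1)^12 = +1.
v=∞: 122322 > 0 and 99671 > 0  ⇒  (a,b)_∞ = +1.
v=3: a=3^-1·(≡1), b=3^-4·(≡2) mod 3; (1|3)=+1, (2|3)=-1; (−1)^{-1·-4·1}·(+1)^-4·(-1)^-1 = -1.
v=7: a=7^0·(≡1), b=7^4·(≡5) mod 7; (1|7)=+1, (5|7)=-1; (−1)^{0·4·3}·(+1)^4·(-1)^0 = +1.
v=11: a=11^2·(≡6), b=11^1·(≡8) mod 11; (6|11)=-1, (8|11)=-1; (−1)^{2·1·5}·(-1)^1·(-1)^2 = -1.
v=13: a=13^-2·(≡11), b=13^-1·(≡3) mod 13; (11|13)=-1, (3|13)=+1; (−1)^{-2·-1·6}·(-1)^-1·(+1)^-2 = -1.
v=29: a=29^3·(≡6), b=29^2·(≡8) mod 29; (6|29)=+1, (8|29)=-1; (−1)^{3·2·14}·(+1)^2·(-1)^3 = -1.
v=31: a=31^-6·(≡30), b=31^-4·(≡6) mod 31; (30|31)=-1, (6|31)=-1; (−1)^{-6·-4·15}·(-1)^-4·(-1)^-6 = +1.
v=17: a=17^0·(≡10), b=17^1·(≡1) mod 17; (10|17)=-1, (1|17)=+1; (−1)^{0·1·8}·(-1)^1·(+1)^0 = -1.
v=19: a=19^3·(≡5), b=19^2·(≡11) mod 19; (5|19)=+1, (11|19)=+1; (−1)^{3·2·9}·(+1)^2·(+1)^3 = +1.
v=2: v_2(a)=25, v_2(b)=12; units ≡ 1, 7 (mod 8); ε·ε+αω+βω = 0·1+25·0+12·0 ≡ 0  ⇒  (a,b)_2 = +1.
Ram(122322, 99671) = {3, 11, 13, 17, 29, 41}; no ℚ_3-point on the conic.

[3, 11, 13, 17, 29, 41]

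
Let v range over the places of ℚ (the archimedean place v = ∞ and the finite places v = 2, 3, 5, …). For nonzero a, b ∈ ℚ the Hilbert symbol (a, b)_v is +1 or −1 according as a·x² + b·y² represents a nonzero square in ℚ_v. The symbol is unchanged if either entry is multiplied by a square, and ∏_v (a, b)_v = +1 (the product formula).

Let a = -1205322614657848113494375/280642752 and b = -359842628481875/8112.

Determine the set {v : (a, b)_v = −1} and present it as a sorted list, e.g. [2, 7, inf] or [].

[2, 3, 11, inf]

Mod squares: a ≡ -154077, b ≡ -33. Check v ∈ {∞, 2, 3, 5, 7, 11, 13, 23, 29, 31}.
v=23: a=23^3·(≡11), b=23^2·(≡18) mod 23; (11|23)=-1, (18|23)=+1; (−1)^{3·2·11}·(-1)^2·(+1)^3 = +1.
v=5: a=5^4·(≡2), b=5^4·(≡2) mod 5; (2|5)=-1, (2|5)=-1; (−1)^{4·4·2}·(-1)^4·(-1)^4 = +1.
v=2: v_2(a)=-6, v_2(b)=-4; units ≡ 3, 7 (mod 8); ε·ε+αω+βω = 1·1+-6·0+-4·1 ≡ 1  ⇒  (a,b)_2 = -1.
v=31: a=31^-2·(≡13), b=31^0·(≡21) mod 31; (13|31)=-1, (21|31)=-1; (−1)^{-2·0·15}·(-1)^0·(-1)^-2 = +1.
v=13: a=13^-2·(≡4), b=13^-2·(≡8) mod 13; (4|13)=+1, (8|13)=-1; (−1)^{-2·-2·6}·(+1)^-2·(-1)^-2 = +1.
v=29: a=29^3·(≡1), b=29^2·(≡22) mod 29; (1|29)=+1, (22|29)=+1; (−1)^{3·2·14}·(+1)^2·(+1)^3 = +1.
v=7: a=7^9·(≡2), b=7^6·(≡4) mod 7; (2|7)=+1, (4|7)=+1; (−1)^{9·6·3}·(+1)^6·(+1)^9 = +1.
v=∞: -154077 < 0 and -33 < 0  ⇒  (a,b)_∞ = -1.
v=3: a=3^-3·(≡1), b=3^-1·(≡1) mod 3; (1|3)=+1, (1|3)=+1; (−1)^{-3·-1·1}·(+1)^-1·(+1)^-3 = -1.
v=11: a=11^5·(≡2), b=11^1·(≡8) mod 11; (2|11)=-1, (8|11)=-1; (−1)^{5·1·5}·(-1)^1·(-1)^5 = -1.
(-154077, -33 / ℚ) ramifies at {2, 3, 11, ∞}: a division algebra.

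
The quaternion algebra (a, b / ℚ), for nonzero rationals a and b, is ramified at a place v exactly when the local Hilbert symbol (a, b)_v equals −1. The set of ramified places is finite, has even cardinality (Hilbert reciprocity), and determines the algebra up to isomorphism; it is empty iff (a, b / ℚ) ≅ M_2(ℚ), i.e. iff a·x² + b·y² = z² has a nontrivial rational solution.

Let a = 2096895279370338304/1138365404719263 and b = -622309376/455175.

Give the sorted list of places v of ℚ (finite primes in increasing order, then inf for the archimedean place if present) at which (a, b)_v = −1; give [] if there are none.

Mod squares: a ≡ 7, b ≡ -6293. Check v ∈ {∞, 2, 3, 5, 7, 11, 13, 17, 29, 31}.
v=7: a=7^-7·(≡1), b=7^-1·(≡2) mod 7; (1|7)=+1, (2|7)=+1; (−1)^{-7·-1·3}·(+1)^-1·(+1)^-7 = -1.
v=13: a=13^2·(≡5), b=13^2·(≡4) mod 13; (5|13)=-1, (4|13)=+1; (−1)^{2·2·6}·(-1)^2·(+1)^2 = +1.
v=31: a=31^2·(≡7), b=31^1·(≡25) mod 31; (7|31)=+1, (25|31)=+1; (−1)^{2·1·15}·(+1)^1·(+1)^2 = +1.
v=2: v_2(a)=20, v_2(b)=12; units ≡ 7, 3 (mod 8); ε·ε+αω+βω = 1·1+20·1+12·0 ≡ 1  ⇒  (a,b)_2 = -1.
v=3: a=3^-14·(≡1), b=3^-2·(≡1) mod 3; (1|3)=+1, (1|3)=+1; (−1)^{-14·-2·1}·(+1)^-2·(+1)^-14 = +1.
v=5: a=5^0·(≡3), b=5^-2·(≡2) mod 5; (3|5)=-1, (2|5)=-1; (−1)^{0·-2·2}·(-1)^-2·(-1)^0 = +1.
v=∞: 7 > 0 and -6293 < 0  ⇒  (a,b)_∞ = +1.
v=29: a=29^2·(≡13), b=29^1·(≡18) mod 29; (13|29)=+1, (18|29)=-1; (−1)^{2·1·14}·(+1)^1·(-1)^2 = +1.
v=17: a=17^-2·(≡12), b=17^-2·(≡11) mod 17; (12|17)=-1, (11|17)=-1; (−1)^{-2·-2·8}·(-1)^-2·(-1)^-2 = +1.
v=11: a=11^4·(≡6), b=11^0·(≡8) mod 11; (6|11)=-1, (8|11)=-1; (−1)^{4·0·5}·(-1)^0·(-1)^4 = +1.
Ram(7, -6293) = {2, 7}; no ℚ_2-point on the conic.

[2, 7]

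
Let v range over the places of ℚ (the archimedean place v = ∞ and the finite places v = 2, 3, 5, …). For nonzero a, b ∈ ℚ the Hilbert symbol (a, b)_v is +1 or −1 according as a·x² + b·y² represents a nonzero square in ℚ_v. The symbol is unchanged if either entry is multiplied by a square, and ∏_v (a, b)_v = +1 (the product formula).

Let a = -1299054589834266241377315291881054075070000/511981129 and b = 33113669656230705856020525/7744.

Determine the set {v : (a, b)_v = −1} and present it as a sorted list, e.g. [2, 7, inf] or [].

[17, 23, 41, 43, 47, 53]

Mod squares: a ≡ -17861363, b ≡ 116229. Check v ∈ {∞, 2, 3, 5, 7, 11, 13, 17, 23, 31, 41, 43, 47, 53}.
v=31: a=31^5·(≡12), b=31^2·(≡8) mod 31; (12|31)=-1, (8|31)=+1; (−1)^{5·2·15}·(-1)^2·(+1)^5 = +1.
v=5: a=5^4·(≡2), b=5^2·(≡4) mod 5; (2|5)=-1, (4|5)=+1; (−1)^{4·2·2}·(-1)^2·(+1)^4 = +1.
v=47: a=47^3·(≡43), b=47^2·(≡29) mod 47; (43|47)=-1, (29|47)=-1; (−1)^{3·2·23}·(-1)^2·(-1)^3 = -1.
v=43: a=43^2·(≡30), b=43^1·(≡2) mod 43; (30|43)=-1, (2|43)=-1; (−1)^{2·1·21}·(-1)^1·(-1)^2 = -1.
v=11: a=11^-6·(≡6), b=11^-2·(≡3) mod 11; (6|11)=-1, (3|11)=+1; (−1)^{-6·-2·5}·(-1)^-2·(+1)^-6 = +1.
v=∞: -17861363 < 0 and 116229 > 0  ⇒  (a,b)_∞ = +1.
v=3: a=3^8·(≡1), b=3^7·(≡1) mod 3; (1|3)=+1, (1|3)=+1; (−1)^{8·7·1}·(+1)^7·(+1)^8 = +1.
v=53: a=53^2·(≡34), b=53^1·(≡2) mod 53; (34|53)=-1, (2|53)=-1; (−1)^{2·1·26}·(-1)^1·(-1)^2 = -1.
v=41: a=41^3·(≡9), b=41^2·(≡30) mod 41; (9|41)=+1, (30|41)=-1; (−1)^{3·2·20}·(+1)^2·(-1)^3 = -1.
v=13: a=13^1·(≡5), b=13^2·(≡4) mod 13; (5|13)=-1, (4|13)=+1; (−1)^{1·2·6}·(-1)^2·(+1)^1 = +1.
v=23: a=23^3·(≡15), b=23^2·(≡7) mod 23; (15|23)=-1, (7|23)=-1; (−1)^{3·2·11}·(-1)^2·(-1)^3 = -1.
v=2: v_2(a)=4, v_2(b)=-6; units ≡ 5, 5 (mod 8); ε·ε+αω+βω = 0·0+4·1+-6·1 ≡ 0  ⇒  (a,b)_2 = +1.
v=7: a=7^6·(≡5), b=7^2·(≡1) mod 7; (5|7)=-1, (1|7)=+1; (−1)^{6·2·3}·(-1)^2·(+1)^6 = +1.
v=17: a=17^-2·(≡6), b=17^1·(≡7) mod 17; (6|17)=-1, (7|17)=-1; (−1)^{-2·1·8}·(-1)^1·(-1)^-2 = -1.
(-17861363, 116229 / ℚ) ramifies at {17, 23, 41, 43, 47, 53}: a division algebra.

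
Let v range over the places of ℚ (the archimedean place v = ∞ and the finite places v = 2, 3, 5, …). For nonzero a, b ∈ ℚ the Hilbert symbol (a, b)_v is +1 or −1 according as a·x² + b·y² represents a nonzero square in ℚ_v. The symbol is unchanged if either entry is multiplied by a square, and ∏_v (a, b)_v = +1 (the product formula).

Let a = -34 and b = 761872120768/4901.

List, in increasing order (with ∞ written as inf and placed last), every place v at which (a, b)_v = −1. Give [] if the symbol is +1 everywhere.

Mod squares: a ≡ -34, b ≡ 27347. Check v ∈ {∞, 2, 11, 13, 17, 19, 23, 29, 41}.
v=29: a=29^0·(≡24), b=29^-1·(≡10) mod 29; (24|29)=+1, (10|29)=-1; (−1)^{0·-1·14}·(+1)^-1·(-1)^0 = +1.
v=2: v_2(a)=1, v_2(b)=6; units ≡ 7, 3 (mod 8); ε·ε+αω+βω = 1·1+1·1+6·0 ≡ 0  ⇒  (a,b)_2 = +1.
v=13: a=13^0·(≡5), b=13^-2·(≡6) mod 13; (5|13)=-1, (6|13)=-1; (−1)^{0·-2·6}·(-1)^-2·(-1)^0 = +1.
v=19: a=19^0·(≡4), b=19^2·(≡4) mod 19; (4|19)=+1, (4|19)=+1; (−1)^{0·2·9}·(+1)^2·(+1)^0 = +1.
v=17: a=17^1·(≡15), b=17^2·(≡10) mod 17; (15|17)=+1, (10|17)=-1; (−1)^{1·2·8}·(+1)^2·(-1)^1 = -1.
v=41: a=41^0·(≡7), b=41^1·(≡24) mod 41; (7|41)=-1, (24|41)=-1; (−1)^{0·1·20}·(-1)^1·(-1)^0 = -1.
v=11: a=11^0·(≡10), b=11^2·(≡5) mod 11; (10|11)=-1, (5|11)=+1; (−1)^{0·2·5}·(-1)^2·(+1)^0 = +1.
v=23: a=23^0·(≡12), b=23^1·(≡6) mod 23; (12|23)=+1, (6|23)=+1; (−1)^{0·1·11}·(+1)^1·(+1)^0 = +1.
v=∞: -34 < 0 and 27347 > 0  ⇒  (a,b)_∞ = +1.
(-34, 27347 / ℚ) ramifies at {17, 41}: a division algebra.

[17, 41]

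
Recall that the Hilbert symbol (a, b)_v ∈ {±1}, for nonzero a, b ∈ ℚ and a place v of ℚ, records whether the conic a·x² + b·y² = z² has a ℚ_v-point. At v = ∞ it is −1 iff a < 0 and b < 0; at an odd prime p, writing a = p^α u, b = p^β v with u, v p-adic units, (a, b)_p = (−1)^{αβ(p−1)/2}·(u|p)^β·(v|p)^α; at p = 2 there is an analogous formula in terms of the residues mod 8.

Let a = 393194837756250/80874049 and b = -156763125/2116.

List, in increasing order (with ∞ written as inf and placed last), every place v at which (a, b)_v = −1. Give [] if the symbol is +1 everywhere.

Mod squares: a ≡ 10, b ≡ -29. Check v ∈ {∞, 2, 3, 5, 17, 23, 29, 31}.
v=5: a=5^5·(≡3), b=5^4·(≡4) mod 5; (3|5)=-1, (4|5)=+1; (−1)^{5·4·2}·(-1)^4·(+1)^5 = +1.
v=23: a=23^-4·(≡17), b=23^-2·(≡17) mod 23; (17|23)=-1, (17|23)=-1; (−1)^{-4·-2·11}·(-1)^-2·(-1)^-4 = +1.
v=3: a=3^4·(≡1), b=3^2·(≡1) mod 3; (1|3)=+1, (1|3)=+1; (−1)^{4·2·1}·(+1)^2·(+1)^4 = +1.
v=31: a=31^4·(≡2), b=31^2·(≡19) mod 31; (2|31)=+1, (19|31)=+1; (−1)^{4·2·15}·(+1)^2·(+1)^4 = +1.
v=2: v_2(a)=1, v_2(b)=-2; units ≡ 5, 3 (mod 8); ε·ε+αω+βω = 0·1+1·1+-2·1 ≡ 1  ⇒  (a,b)_2 = -1.
v=∞: 10 > 0 and -29 < 0  ⇒  (a,b)_∞ = +1.
v=29: a=29^2·(≡14), b=29^1·(≡25) mod 29; (14|29)=-1, (25|29)=+1; (−1)^{2·1·14}·(-1)^1·(+1)^2 = -1.
v=17: a=17^-2·(≡12), b=17^0·(≡10) mod 17; (12|17)=-1, (10|17)=-1; (−1)^{-2·0·8}·(-1)^0·(-1)^-2 = +1.
|Ram(10, -29)| = 2, even; anisotropic at {2, 29}.

[2, 29]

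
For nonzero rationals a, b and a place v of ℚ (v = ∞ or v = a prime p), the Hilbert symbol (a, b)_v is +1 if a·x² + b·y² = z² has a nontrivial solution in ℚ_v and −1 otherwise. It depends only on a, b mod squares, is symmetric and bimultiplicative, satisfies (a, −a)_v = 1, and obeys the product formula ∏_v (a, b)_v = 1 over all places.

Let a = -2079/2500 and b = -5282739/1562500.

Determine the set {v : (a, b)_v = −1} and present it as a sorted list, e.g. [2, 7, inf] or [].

[7, inf]

Mod squares: a ≡ -231, b ≡ -11. Check v ∈ {∞, 2, 3, 5, 7, 11}.
v=∞: -231 < 0 and -11 < 0  ⇒  (a,b)_∞ = -1.
v=7: a=7^1·(≡4), b=7^2·(≡5) mod 7; (4|7)=+1, (5|7)=-1; (−1)^{1·2·3}·(+1)^2·(-1)^1 = -1.
v=11: a=11^1·(≡3), b=11^3·(≡7) mod 11; (3|11)=+1, (7|11)=-1; (−1)^{1·3·5}·(+1)^3·(-1)^1 = +1.
v=5: a=5^-4·(≡4), b=5^-8·(≡4) mod 5; (4|5)=+1, (4|5)=+1; (−1)^{-4·-8·2}·(+1)^-8·(+1)^-4 = +1.
v=2: v_2(a)=-2, v_2(b)=-2; units ≡ 1, 5 (mod 8); ε·ε+αω+βω = 0·0+-2·1+-2·0 ≡ 0  ⇒  (a,b)_2 = +1.
v=3: a=3^3·(≡1), b=3^4·(≡1) mod 3; (1|3)=+1, (1|3)=+1; (−1)^{3·4·1}·(+1)^4·(+1)^3 = +1.
|Ram(-231, -11)| = 2, even; anisotropic at {7, ∞}.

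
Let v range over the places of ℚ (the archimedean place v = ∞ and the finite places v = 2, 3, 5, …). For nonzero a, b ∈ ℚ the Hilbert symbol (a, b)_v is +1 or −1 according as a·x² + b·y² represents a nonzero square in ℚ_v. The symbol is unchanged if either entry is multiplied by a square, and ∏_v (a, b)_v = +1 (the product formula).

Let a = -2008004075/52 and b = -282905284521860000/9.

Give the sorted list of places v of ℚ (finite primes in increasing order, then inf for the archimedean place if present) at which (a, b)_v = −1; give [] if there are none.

[13, 19, 23, inf]

(a, b) ≡ (-176111, -26) mod (ℚ^×)²; places V = {2, 3, 5, 7, 11, 13, 19, 23, 31, ∞}.
(a,b)_13: α=-1, u≡10; β=1, v≡8 (mod 13); (10|13)=+1, (8|13)=-1; sign (−1)^0·+1^1·-1^-1 = -1.
(a,b)_19: α=1, u≡12; β=2, v≡2 (mod 19); (12|19)=-1, (2|19)=-1; sign (−1)^0·-1^2·-1^1 = -1.
(a,b)_31: α=1, u≡29; β=2, v≡7 (mod 31); (29|31)=-1, (7|31)=+1; sign (−1)^0·-1^2·+1^1 = +1.
(a,b)_∞: sgn(-176111)=−, sgn(-26)=−, so -1.
(a,b)_23: α=1, u≡8; β=2, v≡15 (mod 23); (8|23)=+1, (15|23)=-1; sign (−1)^0·+1^2·-1^1 = -1.
(a,b)_11: α=2, u≡8; β=2, v≡8 (mod 11); (8|11)=-1, (8|11)=-1; sign (−1)^0·-1^2·-1^2 = +1.
(a,b)_5: α=2, u≡1; β=4, v≡1 (mod 5); (1|5)=+1, (1|5)=+1; sign (−1)^0·+1^4·+1^2 = +1.
(a,b)_7: α=2, u≡4; β=2, v≡4 (mod 7); (4|7)=+1, (4|7)=+1; sign (−1)^0·+1^2·+1^2 = +1.
(a,b)_2: α=-2, β=5; u≡1, v≡3 (mod 8); ε(u)ε(v)=0·1, αω(v)=-2·1, βω(u)=5·0; sum ≡ 0  ⇒  +1.
(a,b)_3: α=0, u≡1; β=-2, v≡1 (mod 3); (1|3)=+1, (1|3)=+1; sign (−1)^0·+1^-2·+1^0 = +1.
(-176111, -26 / ℚ) ramifies at {13, 19, 23, ∞}: a division algebra.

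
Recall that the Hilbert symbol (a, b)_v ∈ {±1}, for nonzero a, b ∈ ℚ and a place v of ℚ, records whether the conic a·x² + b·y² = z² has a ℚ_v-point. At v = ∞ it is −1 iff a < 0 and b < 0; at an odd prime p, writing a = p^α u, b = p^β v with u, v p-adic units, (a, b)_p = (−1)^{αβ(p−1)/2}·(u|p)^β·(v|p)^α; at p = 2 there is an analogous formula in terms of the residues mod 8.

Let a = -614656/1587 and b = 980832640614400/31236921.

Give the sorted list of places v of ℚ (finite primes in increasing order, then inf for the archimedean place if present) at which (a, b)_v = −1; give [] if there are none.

(a, b) ≡ (-3, 3451) mod (ℚ^×)²; places V = {2, 3, 5, 7, 17, 23, 29, ∞}.
(a,b)_7: α=4, u≡2; β=5, v≡6 (mod 7); (2|7)=+1, (6|7)=-1; sign (−1)^0·+1^5·-1^4 = +1.
(a,b)_3: α=-1, u≡2; β=-10, v≡1 (mod 3); (2|3)=-1, (1|3)=+1; sign (−1)^0·-1^-10·+1^-1 = +1.
(a,b)_5: α=0, u≡2; β=2, v≡1 (mod 5); (2|5)=-1, (1|5)=+1; sign (−1)^0·-1^2·+1^0 = +1.
(a,b)_17: α=0, u≡5; β=3, v≡8 (mod 17); (5|17)=-1, (8|17)=+1; sign (−1)^0·-1^3·+1^0 = -1.
(a,b)_∞: sgn(-3)=−, sgn(3451)=+, so +1.
(a,b)_29: α=0, u≡11; β=1, v≡12 (mod 29); (11|29)=-1, (12|29)=-1; sign (−1)^0·-1^1·-1^0 = -1.
(a,b)_2: α=8, β=14; u≡5, v≡3 (mod 8); ε(u)ε(v)=0·1, αω(v)=8·1, βω(u)=14·1; sum ≡ 0  ⇒  +1.
(a,b)_23: α=-2, u≡14; β=-2, v≡4 (mod 23); (14|23)=-1, (4|23)=+1; sign (−1)^0·-1^-2·+1^-2 = +1.
(-3, 3451 / ℚ) ramifies at {17, 29}: a division algebra.

[17, 29]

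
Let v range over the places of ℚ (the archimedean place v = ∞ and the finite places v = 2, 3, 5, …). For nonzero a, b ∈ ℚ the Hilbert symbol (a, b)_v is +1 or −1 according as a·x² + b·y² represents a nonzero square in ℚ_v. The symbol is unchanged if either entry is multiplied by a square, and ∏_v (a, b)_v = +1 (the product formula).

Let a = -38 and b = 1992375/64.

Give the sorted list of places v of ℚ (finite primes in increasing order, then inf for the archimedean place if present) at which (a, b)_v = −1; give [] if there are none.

[5, 11]

Mod squares: a ≡ -38, b ≡ 8855. Check v ∈ {∞, 2, 3, 5, 7, 11, 19, 23}.
v=7: a=7^0·(≡4), b=7^1·(≡5) mod 7; (4|7)=+1, (5|7)=-1; (−1)^{0·1·3}·(+1)^1·(-1)^0 = +1.
v=3: a=3^0·(≡1), b=3^2·(≡2) mod 3; (1|3)=+1, (2|3)=-1; (−1)^{0·2·1}·(+1)^2·(-1)^0 = +1.
v=5: a=5^0·(≡2), b=5^3·(≡1) mod 5; (2|5)=-1, (1|5)=+1; (−1)^{0·3·2}·(-1)^3·(+1)^0 = -1.
v=11: a=11^0·(≡6), b=11^1·(≡6) mod 11; (6|11)=-1, (6|11)=-1; (−1)^{0·1·5}·(-1)^1·(-1)^0 = -1.
v=23: a=23^0·(≡8), b=23^1·(≡17) mod 23; (8|23)=+1, (17|23)=-1; (−1)^{0·1·11}·(+1)^1·(-1)^0 = +1.
v=∞: -38 < 0 and 8855 > 0  ⇒  (a,b)_∞ = +1.
v=19: a=19^1·(≡17), b=19^0·(≡5) mod 19; (17|19)=+1, (5|19)=+1; (−1)^{1·0·9}·(+1)^0·(+1)^1 = +1.
v=2: v_2(a)=1, v_2(b)=-6; units ≡ 5, 7 (mod 8); ε·ε+αω+βω = 0·1+1·0+-6·1 ≡ 0  ⇒  (a,b)_2 = +1.
|Ram(-38, 8855)| = 2, even; anisotropic at {5, 11}.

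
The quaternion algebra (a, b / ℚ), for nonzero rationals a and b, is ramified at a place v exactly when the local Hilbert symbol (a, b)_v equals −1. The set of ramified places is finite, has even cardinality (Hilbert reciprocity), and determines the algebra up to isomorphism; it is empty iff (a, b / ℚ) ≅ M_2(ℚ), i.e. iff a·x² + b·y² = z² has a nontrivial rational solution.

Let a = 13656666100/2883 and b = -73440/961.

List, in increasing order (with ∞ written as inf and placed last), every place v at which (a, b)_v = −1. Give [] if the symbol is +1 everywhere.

Mod squares: a ≡ 3927, b ≡ -510. Check v ∈ {∞, 2, 3, 5, 7, 11, 17, 19, 31}.
v=17: a=17^3·(≡3), b=17^1·(≡13) mod 17; (3|17)=-1, (13|17)=+1; (−1)^{3·1·8}·(-1)^1·(+1)^3 = -1.
v=∞: 3927 > 0 and -510 < 0  ⇒  (a,b)_∞ = +1.
v=3: a=3^-1·(≡1), b=3^3·(≡1) mod 3; (1|3)=+1, (1|3)=+1; (−1)^{-1·3·1}·(+1)^3·(+1)^-1 = -1.
v=2: v_2(a)=2, v_2(b)=5; units ≡ 7, 1 (mod 8); ε·ε+αω+βω = 1·0+2·0+5·0 ≡ 0  ⇒  (a,b)_2 = +1.
v=5: a=5^2·(≡3), b=5^1·(≡2) mod 5; (3|5)=-1, (2|5)=-1; (−1)^{2·1·2}·(-1)^1·(-1)^2 = -1.
v=11: a=11^1·(≡1), b=11^0·(≡10) mod 11; (1|11)=+1, (10|11)=-1; (−1)^{1·0·5}·(+1)^0·(-1)^1 = -1.
v=31: a=31^-2·(≡22), b=31^-2·(≡30) mod 31; (22|31)=-1, (30|31)=-1; (−1)^{-2·-2·15}·(-1)^-2·(-1)^-2 = +1.
v=7: a=7^1·(≡4), b=7^0·(≡2) mod 7; (4|7)=+1, (2|7)=+1; (−1)^{1·0·3}·(+1)^0·(+1)^1 = +1.
v=19: a=19^2·(≡8), b=19^0·(≡3) mod 19; (8|19)=-1, (3|19)=-1; (−1)^{2·0·9}·(-1)^0·(-1)^2 = +1.
Ram(3927, -510) = {3, 5, 11, 17}; no ℚ_3-point on the conic.

[3, 5, 11, 17]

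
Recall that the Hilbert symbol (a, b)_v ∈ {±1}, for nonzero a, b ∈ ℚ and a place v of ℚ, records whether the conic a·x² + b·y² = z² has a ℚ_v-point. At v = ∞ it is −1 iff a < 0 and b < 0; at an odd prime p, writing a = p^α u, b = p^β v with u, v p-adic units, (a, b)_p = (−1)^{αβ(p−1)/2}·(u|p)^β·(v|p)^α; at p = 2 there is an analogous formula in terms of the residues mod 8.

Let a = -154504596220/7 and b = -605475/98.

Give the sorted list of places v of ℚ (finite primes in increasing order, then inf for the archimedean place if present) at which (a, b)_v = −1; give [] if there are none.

[5, 13, 23, inf]

Mod squares: a ≡ -10465, b ≡ -598. Check v ∈ {∞, 2, 3, 5, 7, 13, 17, 23}.
v=7: a=7^-1·(≡5), b=7^-2·(≡2) mod 7; (5|7)=-1, (2|7)=+1; (−1)^{-1·-2·3}·(-1)^-2·(+1)^-1 = +1.
v=2: v_2(a)=2, v_2(b)=-1; units ≡ 7, 5 (mod 8); ε·ε+αω+βω = 1·0+2·1+-1·0 ≡ 0  ⇒  (a,b)_2 = +1.
v=23: a=23^3·(≡11), b=23^1·(≡17) mod 23; (11|23)=-1, (17|23)=-1; (−1)^{3·1·11}·(-1)^1·(-1)^3 = -1.
v=3: a=3^0·(≡2), b=3^4·(≡2) mod 3; (2|3)=-1, (2|3)=-1; (−1)^{0·4·1}·(-1)^4·(-1)^0 = +1.
v=5: a=5^1·(≡3), b=5^2·(≡2) mod 5; (3|5)=-1, (2|5)=-1; (−1)^{1·2·2}·(-1)^2·(-1)^1 = -1.
v=∞: -10465 < 0 and -598 < 0  ⇒  (a,b)_∞ = -1.
v=13: a=13^3·(≡3), b=13^1·(≡8) mod 13; (3|13)=+1, (8|13)=-1; (−1)^{3·1·6}·(+1)^1·(-1)^3 = -1.
v=17: a=17^2·(≡11), b=17^0·(≡5) mod 17; (11|17)=-1, (5|17)=-1; (−1)^{2·0·8}·(-1)^0·(-1)^2 = +1.
|Ram(-10465, -598)| = 4, even; anisotropic at {5, 13, 23, ∞}.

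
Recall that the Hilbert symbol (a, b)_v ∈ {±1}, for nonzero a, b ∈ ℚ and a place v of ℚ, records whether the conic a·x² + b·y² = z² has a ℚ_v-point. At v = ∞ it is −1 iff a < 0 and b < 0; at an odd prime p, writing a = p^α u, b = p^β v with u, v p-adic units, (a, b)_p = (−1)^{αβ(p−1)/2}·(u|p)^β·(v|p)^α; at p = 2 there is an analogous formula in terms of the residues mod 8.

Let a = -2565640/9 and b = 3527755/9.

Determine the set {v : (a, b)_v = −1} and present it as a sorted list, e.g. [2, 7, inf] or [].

(a, b) ≡ (-13090, 595) mod (ℚ^×)²; places V = {2, 3, 5, 7, 11, 17, ∞}.
(a,b)_11: α=1, u≡9; β=2, v≡3 (mod 11); (9|11)=+1, (3|11)=+1; sign (−1)^0·+1^2·+1^1 = +1.
(a,b)_3: α=-2, u≡2; β=-2, v≡1 (mod 3); (2|3)=-1, (1|3)=+1; sign (−1)^0·-1^-2·+1^-2 = +1.
(a,b)_7: α=3, u≡5; β=3, v≡1 (mod 7); (5|7)=-1, (1|7)=+1; sign (−1)^1·-1^3·+1^3 = +1.
(a,b)_2: α=3, β=0; u≡7, v≡3 (mod 8); ε(u)ε(v)=1·1, αω(v)=3·1, βω(u)=0·0; sum ≡ 0  ⇒  +1.
(a,b)_17: α=1, u≡12; β=1, v≡9 (mod 17); (12|17)=-1, (9|17)=+1; sign (−1)^0·-1^1·+1^1 = -1.
(a,b)_5: α=1, u≡3; β=1, v≡4 (mod 5); (3|5)=-1, (4|5)=+1; sign (−1)^0·-1^1·+1^1 = -1.
(a,b)_∞: sgn(-13090)=−, sgn(595)=+, so +1.
Ram(-13090, 595) = {5, 17}; no ℚ_5-point on the conic.

[5, 17]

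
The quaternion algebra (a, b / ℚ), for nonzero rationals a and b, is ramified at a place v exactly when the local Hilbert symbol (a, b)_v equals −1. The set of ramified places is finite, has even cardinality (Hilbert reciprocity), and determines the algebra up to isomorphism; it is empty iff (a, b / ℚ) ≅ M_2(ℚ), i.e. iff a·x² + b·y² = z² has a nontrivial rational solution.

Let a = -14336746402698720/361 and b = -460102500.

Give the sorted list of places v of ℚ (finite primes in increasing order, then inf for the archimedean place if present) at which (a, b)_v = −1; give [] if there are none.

Mod squares: a ≡ -15470, b ≡ -1. Check v ∈ {∞, 2, 3, 5, 7, 11, 13, 17, 19}.
v=11: a=11^4·(≡7), b=11^2·(≡2) mod 11; (7|11)=-1, (2|11)=-1; (−1)^{4·2·5}·(-1)^2·(-1)^4 = +1.
v=2: v_2(a)=5, v_2(b)=2; units ≡ 1, 7 (mod 8); ε·ε+αω+βω = 0·1+5·0+2·0 ≡ 0  ⇒  (a,b)_2 = +1.
v=17: a=17^3·(≡2), b=17^0·(≡1) mod 17; (2|17)=+1, (1|17)=+1; (−1)^{3·0·8}·(+1)^0·(+1)^3 = +1.
v=5: a=5^1·(≡1), b=5^4·(≡1) mod 5; (1|5)=+1, (1|5)=+1; (−1)^{1·4·2}·(+1)^4·(+1)^1 = +1.
v=13: a=13^3·(≡7), b=13^2·(≡12) mod 13; (7|13)=-1, (12|13)=+1; (−1)^{3·2·6}·(-1)^2·(+1)^3 = +1.
v=7: a=7^1·(≡4), b=7^0·(≡3) mod 7; (4|7)=+1, (3|7)=-1; (−1)^{1·0·3}·(+1)^0·(-1)^1 = -1.
v=19: a=19^-2·(≡2), b=19^0·(≡18) mod 19; (2|19)=-1, (18|19)=-1; (−1)^{-2·0·9}·(-1)^0·(-1)^-2 = +1.
v=3: a=3^4·(≡1), b=3^2·(≡2) mod 3; (1|3)=+1, (2|3)=-1; (−1)^{4·2·1}·(+1)^2·(-1)^4 = +1.
v=∞: -15470 < 0 and -1 < 0  ⇒  (a,b)_∞ = -1.
Ram(-15470, -1) = {7, ∞}; no ℚ_7-point on the conic.

[7, inf]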